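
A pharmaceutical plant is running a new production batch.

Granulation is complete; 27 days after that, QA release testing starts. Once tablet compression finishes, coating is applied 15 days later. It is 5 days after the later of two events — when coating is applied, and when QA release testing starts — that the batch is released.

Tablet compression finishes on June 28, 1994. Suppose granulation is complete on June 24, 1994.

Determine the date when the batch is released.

July 26, 1994

Tablet compression finishes: Jun 28, 1994.
Coating is applied: Jun 28, 1994 + 15 days = Jul 13, 1994.
Granulation is complete: Jun 24, 1994.
QA release testing starts: Jun 24, 1994 + 27 days = Jul 21, 1994.
Both prerequisites met — coating is applied (Jul 13, 1994), QA release testing starts (Jul 21, 1994); the later is Jul 21, 1994.
The batch is released: Jul 21, 1994 + 5 days = Jul 26, 1994.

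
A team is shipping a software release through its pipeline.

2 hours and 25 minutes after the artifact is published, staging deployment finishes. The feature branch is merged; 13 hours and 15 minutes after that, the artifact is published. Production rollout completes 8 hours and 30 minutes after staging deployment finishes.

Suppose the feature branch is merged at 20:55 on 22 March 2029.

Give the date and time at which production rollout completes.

21:05 on 23 March 2029

The feature branch is merged: 20:55 Mar 22, 2029.
The artifact is published: 20:55 Mar 22, 2029 + 13h15m = 10:10 Mar 23, 2029.
Staging deployment finishes: 10:10 Mar 23, 2029 + 2h25m = 12:35 Mar 23, 2029.
Production rollout completes: 12:35 Mar 23, 2029 + 8h30m = 21:05 Mar 23, 2029.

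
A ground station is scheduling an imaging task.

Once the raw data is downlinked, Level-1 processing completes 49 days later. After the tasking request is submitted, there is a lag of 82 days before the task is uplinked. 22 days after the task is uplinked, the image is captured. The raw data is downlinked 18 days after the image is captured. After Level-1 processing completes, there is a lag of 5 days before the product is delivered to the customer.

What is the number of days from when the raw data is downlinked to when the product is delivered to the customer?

Causal path: the raw data is downlinked → Level-1 processing completes → the product is delivered to the customer.
Total delay along the path: 49 + 5 = 54 days.

54 days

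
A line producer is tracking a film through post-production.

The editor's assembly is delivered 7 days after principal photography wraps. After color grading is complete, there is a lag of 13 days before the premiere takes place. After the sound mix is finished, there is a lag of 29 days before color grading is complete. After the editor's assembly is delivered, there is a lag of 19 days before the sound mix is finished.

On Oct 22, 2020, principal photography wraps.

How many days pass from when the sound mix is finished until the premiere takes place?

Causal path: the sound mix is finished → color grading is complete → the premiere takes place.
Total delay along the path: 29 + 13 = 42 days.

42 days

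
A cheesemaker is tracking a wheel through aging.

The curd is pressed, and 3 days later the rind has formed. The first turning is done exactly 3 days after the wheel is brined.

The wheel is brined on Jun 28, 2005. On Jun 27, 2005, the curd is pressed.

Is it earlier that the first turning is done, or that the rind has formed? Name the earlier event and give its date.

The wheel is brined: Jun 28, 2005.
The first turning is done: Jun 28, 2005 + 3 days = Jul 1, 2005.
The curd is pressed: Jun 27, 2005.
The rind has formed: Jun 27, 2005 + 3 days = Jun 30, 2005.
Comparing: the first turning is done on Jul 1, 2005 vs the rind has formed on Jun 30, 2005. Earlier: the rind has formed.

The rind has formed — Jun 30, 2005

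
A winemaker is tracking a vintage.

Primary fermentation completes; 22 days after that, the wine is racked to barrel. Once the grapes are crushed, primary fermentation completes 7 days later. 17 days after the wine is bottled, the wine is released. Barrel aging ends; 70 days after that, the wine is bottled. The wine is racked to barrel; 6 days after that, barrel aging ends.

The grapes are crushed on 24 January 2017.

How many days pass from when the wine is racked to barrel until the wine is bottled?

76 days

Causal path: the wine is racked to barrel → barrel aging ends → the wine is bottled.
Total delay along the path: 6 + 70 = 76 days.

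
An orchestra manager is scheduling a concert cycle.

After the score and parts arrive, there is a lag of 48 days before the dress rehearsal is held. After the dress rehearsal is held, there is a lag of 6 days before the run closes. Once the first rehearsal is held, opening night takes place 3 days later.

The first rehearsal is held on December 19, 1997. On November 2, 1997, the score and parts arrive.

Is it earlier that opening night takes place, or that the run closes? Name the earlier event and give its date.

Opening night takes place — December 22, 1997

The first rehearsal is held: Dec 19, 1997.
Opening night takes place: Dec 19, 1997 + 3 days = Dec 22, 1997.
The score and parts arrive: Nov 2, 1997.
The dress rehearsal is held: Nov 2, 1997 + 48 days = Dec 20, 1997.
The run closes: Dec 20, 1997 + 6 days = Dec 26, 1997.
Comparing: opening night takes place on Dec 22, 1997 vs the run closes on Dec 26, 1997. Earlier: opening night takes place.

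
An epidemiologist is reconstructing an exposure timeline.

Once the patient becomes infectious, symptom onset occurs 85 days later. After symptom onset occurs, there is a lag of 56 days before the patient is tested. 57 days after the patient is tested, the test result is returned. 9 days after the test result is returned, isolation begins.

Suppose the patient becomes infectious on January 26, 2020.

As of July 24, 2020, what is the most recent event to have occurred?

The patient becomes infectious: Jan 26, 2020.
Symptom onset occurs: Jan 26, 2020 + 85 days = Apr 20, 2020.
The patient is tested: Apr 20, 2020 + 56 days = Jun 15, 2020.
The test result is returned: Jun 15, 2020 + 57 days = Aug 11, 2020.
Isolation begins: Aug 11, 2020 + 9 days = Aug 20, 2020.
Jul 24, 2020 falls between when the patient is tested (Jun 15, 2020) and when the test result is returned (Aug 11, 2020).

The patient is tested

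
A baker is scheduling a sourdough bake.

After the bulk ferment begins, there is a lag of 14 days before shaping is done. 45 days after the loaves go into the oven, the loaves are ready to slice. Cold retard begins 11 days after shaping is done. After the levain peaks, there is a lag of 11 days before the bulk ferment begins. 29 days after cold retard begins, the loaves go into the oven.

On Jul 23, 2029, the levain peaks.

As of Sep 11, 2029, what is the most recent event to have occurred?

Cold retard begins

The levain peaks: Jul 23, 2029.
The bulk ferment begins: Jul 23, 2029 + 11 days = Aug 3, 2029.
Shaping is done: Aug 3, 2029 + 14 days = Aug 17, 2029.
Cold retard begins: Aug 17, 2029 + 11 days = Aug 28, 2029.
The loaves go into the oven: Aug 28, 2029 + 29 days = Sep 26, 2029.
The loaves are ready to slice: Sep 26, 2029 + 45 days = Nov 10, 2029.
Sep 11, 2029 falls between when cold retard begins (Aug 28, 2029) and when the loaves go into the oven (Sep 26, 2029).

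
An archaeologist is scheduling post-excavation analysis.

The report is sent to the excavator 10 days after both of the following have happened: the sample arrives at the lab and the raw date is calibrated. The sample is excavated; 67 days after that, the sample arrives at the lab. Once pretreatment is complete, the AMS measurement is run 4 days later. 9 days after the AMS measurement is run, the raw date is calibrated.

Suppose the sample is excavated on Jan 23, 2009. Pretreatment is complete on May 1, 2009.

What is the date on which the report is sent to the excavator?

May 24, 2009

The sample is excavated: Jan 23, 2009.
The sample arrives at the lab: Jan 23, 2009 + 67 days = Mar 31, 2009.
Pretreatment is complete: May 1, 2009.
The AMS measurement is run: May 1, 2009 + 4 days = May 5, 2009.
The raw date is calibrated: May 5, 2009 + 9 days = May 14, 2009.
Both prerequisites met — the sample arrives at the lab (Mar 31, 2009), the raw date is calibrated (May 14, 2009); the later is May 14, 2009.
The report is sent to the excavator: May 14, 2009 + 10 days = May 24, 2009.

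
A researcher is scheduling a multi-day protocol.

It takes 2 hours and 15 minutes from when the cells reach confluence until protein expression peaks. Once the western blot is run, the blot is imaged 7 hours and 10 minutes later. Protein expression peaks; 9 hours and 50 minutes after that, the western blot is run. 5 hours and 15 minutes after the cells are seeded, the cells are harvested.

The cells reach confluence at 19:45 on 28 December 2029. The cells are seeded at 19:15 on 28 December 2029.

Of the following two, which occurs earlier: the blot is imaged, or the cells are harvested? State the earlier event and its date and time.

The cells reach confluence: 19:45 Dec 28, 2029.
Protein expression peaks: 19:45 Dec 28, 2029 + 2h15m = 22:00 Dec 28, 2029.
The western blot is run: 22:00 Dec 28, 2029 + 9h50m = 07:50 Dec 29, 2029.
The blot is imaged: 07:50 Dec 29, 2029 + 7h10m = 15:00 Dec 29, 2029.
The cells are seeded: 19:15 Dec 28, 2029.
The cells are harvested: 19:15 Dec 28, 2029 + 5h15m = 00:30 Dec 29, 2029.
Comparing: the blot is imaged at 15:00 Dec 29, 2029 vs the cells are harvested at 00:30 Dec 29, 2029. Earlier: the cells are harvested.

The cells are harvested — 00:30 on 29 December 2029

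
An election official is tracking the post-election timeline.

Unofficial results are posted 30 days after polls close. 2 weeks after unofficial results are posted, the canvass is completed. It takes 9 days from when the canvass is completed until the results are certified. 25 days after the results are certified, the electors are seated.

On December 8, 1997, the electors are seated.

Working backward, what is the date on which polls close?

September 21, 1997

The electors are seated: Dec 8, 1997.
The results are certified: Dec 8, 1997 − 25 days = Nov 13, 1997.
The canvass is completed: Nov 13, 1997 − 9 days = Nov 4, 1997.
Unofficial results are posted: Nov 4, 1997 − 2 weeks = Oct 21, 1997.
Polls close: Oct 21, 1997 − 30 days = Sep 21, 1997.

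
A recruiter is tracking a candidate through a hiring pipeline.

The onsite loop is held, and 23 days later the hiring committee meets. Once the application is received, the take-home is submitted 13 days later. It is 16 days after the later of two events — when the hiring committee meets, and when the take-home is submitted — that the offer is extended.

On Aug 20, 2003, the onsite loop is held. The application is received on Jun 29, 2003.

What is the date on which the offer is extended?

Sep 28, 2003

The onsite loop is held: Aug 20, 2003.
The hiring committee meets: Aug 20, 2003 + 23 days = Sep 12, 2003.
The application is received: Jun 29, 2003.
The take-home is submitted: Jun 29, 2003 + 13 days = Jul 12, 2003.
Both prerequisites met — the hiring committee meets (Sep 12, 2003), the take-home is submitted (Jul 12, 2003); the later is Sep 12, 2003.
The offer is extended: Sep 12, 2003 + 16 days = Sep 28, 2003.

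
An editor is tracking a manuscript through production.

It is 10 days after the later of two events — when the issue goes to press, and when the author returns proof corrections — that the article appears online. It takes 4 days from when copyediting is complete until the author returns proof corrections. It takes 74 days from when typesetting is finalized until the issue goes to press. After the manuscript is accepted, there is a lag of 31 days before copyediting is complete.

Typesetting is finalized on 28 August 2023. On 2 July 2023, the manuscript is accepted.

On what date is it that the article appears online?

Typesetting is finalized: Aug 28, 2023.
The issue goes to press: Aug 28, 2023 + 74 days = Nov 10, 2023.
The manuscript is accepted: Jul 2, 2023.
Copyediting is complete: Jul 2, 2023 + 31 days = Aug 2, 2023.
The author returns proof corrections: Aug 2, 2023 + 4 days = Aug 6, 2023.
Both prerequisites met — the issue goes to press (Nov 10, 2023), the author returns proof corrections (Aug 6, 2023); the later is Nov 10, 2023.
The article appears online: Nov 10, 2023 + 10 days = Nov 20, 2023.

20 November 2023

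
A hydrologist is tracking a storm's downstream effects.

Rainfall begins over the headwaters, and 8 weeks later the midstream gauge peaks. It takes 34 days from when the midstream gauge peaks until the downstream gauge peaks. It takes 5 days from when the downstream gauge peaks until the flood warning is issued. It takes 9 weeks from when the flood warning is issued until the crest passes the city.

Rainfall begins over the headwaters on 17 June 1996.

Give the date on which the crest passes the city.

Rainfall begins over the headwaters: Jun 17, 1996.
The midstream gauge peaks: Jun 17, 1996 + 8 weeks = Aug 12, 1996.
The downstream gauge peaks: Aug 12, 1996 + 34 days = Sep 15, 1996.
The flood warning is issued: Sep 15, 1996 + 5 days = Sep 20, 1996.
The crest passes the city: Sep 20, 1996 + 9 weeks = Nov 22, 1996.

22 November 1996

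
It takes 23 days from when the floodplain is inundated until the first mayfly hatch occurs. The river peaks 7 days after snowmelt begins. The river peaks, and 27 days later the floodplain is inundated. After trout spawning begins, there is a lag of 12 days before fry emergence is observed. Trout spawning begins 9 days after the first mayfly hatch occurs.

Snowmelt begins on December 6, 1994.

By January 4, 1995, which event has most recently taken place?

The river peaks

Snowmelt begins: Dec 6, 1994.
The river peaks: Dec 6, 1994 + 7 days = Dec 13, 1994.
The floodplain is inundated: Dec 13, 1994 + 27 days = Jan 9, 1995.
The first mayfly hatch occurs: Jan 9, 1995 + 23 days = Feb 1, 1995.
Trout spawning begins: Feb 1, 1995 + 9 days = Feb 10, 1995.
Fry emergence is observed: Feb 10, 1995 + 12 days = Feb 22, 1995.
Jan 4, 1995 falls between when the river peaks (Dec 13, 1994) and when the floodplain is inundated (Jan 9, 1995).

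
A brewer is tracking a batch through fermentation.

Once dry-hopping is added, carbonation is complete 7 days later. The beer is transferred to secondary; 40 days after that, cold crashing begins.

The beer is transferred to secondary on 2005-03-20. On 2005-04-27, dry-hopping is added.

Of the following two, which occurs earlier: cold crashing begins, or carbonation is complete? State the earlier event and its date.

The beer is transferred to secondary: Mar 20, 2005.
Cold crashing begins: Mar 20, 2005 + 40 days = Apr 29, 2005.
Dry-hopping is added: Apr 27, 2005.
Carbonation is complete: Apr 27, 2005 + 7 days = May 4, 2005.
Comparing: cold crashing begins on Apr 29, 2005 vs carbonation is complete on May 4, 2005. Earlier: cold crashing begins.

Cold crashing begins — 2005-04-29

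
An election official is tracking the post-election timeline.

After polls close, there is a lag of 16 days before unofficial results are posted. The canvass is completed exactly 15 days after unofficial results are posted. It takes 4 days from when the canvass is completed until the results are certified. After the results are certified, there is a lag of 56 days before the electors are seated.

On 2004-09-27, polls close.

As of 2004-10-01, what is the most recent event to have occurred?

Polls close

Polls close: Sep 27, 2004.
Unofficial results are posted: Sep 27, 2004 + 16 days = Oct 13, 2004.
The canvass is completed: Oct 13, 2004 + 15 days = Oct 28, 2004.
The results are certified: Oct 28, 2004 + 4 days = Nov 1, 2004.
The electors are seated: Nov 1, 2004 + 56 days = Dec 27, 2004.
Oct 1, 2004 falls between when polls close (Sep 27, 2004) and when unofficial results are posted (Oct 13, 2004).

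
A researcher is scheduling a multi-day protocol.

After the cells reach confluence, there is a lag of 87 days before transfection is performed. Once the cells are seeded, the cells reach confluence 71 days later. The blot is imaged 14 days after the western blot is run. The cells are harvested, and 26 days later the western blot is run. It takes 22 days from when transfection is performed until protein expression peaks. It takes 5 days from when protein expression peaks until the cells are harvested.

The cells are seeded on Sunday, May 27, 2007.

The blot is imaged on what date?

The cells are seeded: May 27, 2007.
The cells reach confluence: May 27, 2007 + 71 days = Aug 6, 2007.
Transfection is performed: Aug 6, 2007 + 87 days = Nov 1, 2007.
Protein expression peaks: Nov 1, 2007 + 22 days = Nov 23, 2007.
The cells are harvested: Nov 23, 2007 + 5 days = Nov 28, 2007.
The western blot is run: Nov 28, 2007 + 26 days = Dec 24, 2007.
The blot is imaged: Dec 24, 2007 + 14 days = Jan 7, 2008.

Monday, January 7, 2008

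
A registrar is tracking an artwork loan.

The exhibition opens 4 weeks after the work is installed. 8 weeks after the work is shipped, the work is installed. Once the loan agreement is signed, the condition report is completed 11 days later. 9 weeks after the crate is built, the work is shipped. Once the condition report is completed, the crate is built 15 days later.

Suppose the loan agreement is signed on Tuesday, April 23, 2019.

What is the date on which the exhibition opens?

The loan agreement is signed: Apr 23, 2019.
The condition report is completed: Apr 23, 2019 + 11 days = May 4, 2019.
The crate is built: May 4, 2019 + 15 days = May 19, 2019.
The work is shipped: May 19, 2019 + 9 weeks = Jul 21, 2019.
The work is installed: Jul 21, 2019 + 8 weeks = Sep 15, 2019.
The exhibition opens: Sep 15, 2019 + 4 weeks = Oct 13, 2019.

Sunday, October 13, 2019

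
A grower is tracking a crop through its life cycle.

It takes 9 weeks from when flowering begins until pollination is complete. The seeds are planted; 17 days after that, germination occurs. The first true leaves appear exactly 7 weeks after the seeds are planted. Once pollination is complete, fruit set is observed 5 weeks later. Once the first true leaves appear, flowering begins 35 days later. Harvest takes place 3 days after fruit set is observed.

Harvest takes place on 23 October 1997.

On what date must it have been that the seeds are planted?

Harvest takes place: Oct 23, 1997.
Fruit set is observed: Oct 23, 1997 − 3 days = Oct 20, 1997.
Pollination is complete: Oct 20, 1997 − 5 weeks = Sep 15, 1997.
Flowering begins: Sep 15, 1997 − 9 weeks = Jul 14, 1997.
The first true leaves appear: Jul 14, 1997 − 35 days = Jun 9, 1997.
The seeds are planted: Jun 9, 1997 − 7 weeks = Apr 21, 1997.

21 April 1997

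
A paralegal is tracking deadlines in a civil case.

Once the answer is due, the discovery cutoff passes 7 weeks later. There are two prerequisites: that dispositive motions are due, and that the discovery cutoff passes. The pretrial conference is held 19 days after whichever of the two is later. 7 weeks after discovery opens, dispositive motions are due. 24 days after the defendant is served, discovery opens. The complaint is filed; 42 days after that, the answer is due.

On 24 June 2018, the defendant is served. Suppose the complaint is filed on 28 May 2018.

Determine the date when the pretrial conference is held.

The defendant is served: Jun 24, 2018.
Discovery opens: Jun 24, 2018 + 24 days = Jul 18, 2018.
Dispositive motions are due: Jul 18, 2018 + 7 weeks = Sep 5, 2018.
The complaint is filed: May 28, 2018.
The answer is due: May 28, 2018 + 42 days = Jul 9, 2018.
The discovery cutoff passes: Jul 9, 2018 + 7 weeks = Aug 27, 2018.
Both prerequisites met — dispositive motions are due (Sep 5, 2018), the discovery cutoff passes (Aug 27, 2018); the later is Sep 5, 2018.
The pretrial conference is held: Sep 5, 2018 + 19 days = Sep 24, 2018.

24 September 2018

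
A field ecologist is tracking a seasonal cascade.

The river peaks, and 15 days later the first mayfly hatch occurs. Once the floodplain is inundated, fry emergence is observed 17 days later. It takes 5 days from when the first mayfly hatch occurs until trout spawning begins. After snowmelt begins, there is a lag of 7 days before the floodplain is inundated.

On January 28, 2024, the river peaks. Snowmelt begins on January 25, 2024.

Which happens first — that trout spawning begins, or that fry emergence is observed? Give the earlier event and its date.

The river peaks: Jan 28, 2024.
The first mayfly hatch occurs: Jan 28, 2024 + 15 days = Feb 12, 2024.
Trout spawning begins: Feb 12, 2024 + 5 days = Feb 17, 2024.
Snowmelt begins: Jan 25, 2024.
The floodplain is inundated: Jan 25, 2024 + 7 days = Feb 1, 2024.
Fry emergence is observed: Feb 1, 2024 + 17 days = Feb 18, 2024.
Comparing: trout spawning begins on Feb 17, 2024 vs fry emergence is observed on Feb 18, 2024. Earlier: trout spawning begins.

Trout spawning begins — February 17, 2024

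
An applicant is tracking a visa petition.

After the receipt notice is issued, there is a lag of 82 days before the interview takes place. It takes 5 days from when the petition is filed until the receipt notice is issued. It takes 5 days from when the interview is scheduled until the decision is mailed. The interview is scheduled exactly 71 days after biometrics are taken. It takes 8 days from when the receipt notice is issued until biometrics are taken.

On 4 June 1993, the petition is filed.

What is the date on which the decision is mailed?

1 September 1993

The petition is filed: Jun 4, 1993.
The receipt notice is issued: Jun 4, 1993 + 5 days = Jun 9, 1993.
Biometrics are taken: Jun 9, 1993 + 8 days = Jun 17, 1993.
The interview is scheduled: Jun 17, 1993 + 71 days = Aug 27, 1993.
The decision is mailed: Aug 27, 1993 + 5 days = Sep 1, 1993.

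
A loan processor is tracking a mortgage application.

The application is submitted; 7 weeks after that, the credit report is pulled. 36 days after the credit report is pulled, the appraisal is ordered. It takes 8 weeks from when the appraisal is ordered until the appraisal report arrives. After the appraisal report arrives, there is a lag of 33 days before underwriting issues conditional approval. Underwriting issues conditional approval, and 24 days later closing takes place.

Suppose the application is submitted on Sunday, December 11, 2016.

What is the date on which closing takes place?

Tuesday, June 27, 2017

The application is submitted: Dec 11, 2016.
The credit report is pulled: Dec 11, 2016 + 7 weeks = Jan 29, 2017.
The appraisal is ordered: Jan 29, 2017 + 36 days = Mar 6, 2017.
The appraisal report arrives: Mar 6, 2017 + 8 weeks = May 1, 2017.
Underwriting issues conditional approval: May 1, 2017 + 33 days = Jun 3, 2017.
Closing takes place: Jun 3, 2017 + 24 days = Jun 27, 2017.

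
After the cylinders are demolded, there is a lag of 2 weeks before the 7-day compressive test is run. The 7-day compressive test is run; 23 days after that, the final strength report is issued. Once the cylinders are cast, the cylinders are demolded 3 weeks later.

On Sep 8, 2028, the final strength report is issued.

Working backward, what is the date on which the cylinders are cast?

The final strength report is issued: Sep 8, 2028.
The 7-day compressive test is run: Sep 8, 2028 − 23 days = Aug 16, 2028.
The cylinders are demolded: Aug 16, 2028 − 2 weeks = Aug 2, 2028.
The cylinders are cast: Aug 2, 2028 − 3 weeks = Jul 12, 2028.

Jul 12, 2028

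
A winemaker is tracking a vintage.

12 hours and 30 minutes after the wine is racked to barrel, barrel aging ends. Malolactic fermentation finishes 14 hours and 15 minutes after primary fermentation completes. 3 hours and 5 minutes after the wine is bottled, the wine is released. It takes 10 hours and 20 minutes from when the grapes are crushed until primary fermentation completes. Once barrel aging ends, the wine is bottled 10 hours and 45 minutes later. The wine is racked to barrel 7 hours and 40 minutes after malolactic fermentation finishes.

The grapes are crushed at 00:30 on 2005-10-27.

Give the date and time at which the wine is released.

The grapes are crushed: 00:30 Oct 27, 2005.
Primary fermentation completes: 00:30 Oct 27, 2005 + 10h20m = 10:50 Oct 27, 2005.
Malolactic fermentation finishes: 10:50 Oct 27, 2005 + 14h15m = 01:05 Oct 28, 2005.
The wine is racked to barrel: 01:05 Oct 28, 2005 + 7h40m = 08:45 Oct 28, 2005.
Barrel aging ends: 08:45 Oct 28, 2005 + 12h30m = 21:15 Oct 28, 2005.
The wine is bottled: 21:15 Oct 28, 2005 + 10h45m = 08:00 Oct 29, 2005.
The wine is released: 08:00 Oct 29, 2005 + 3h05m = 11:05 Oct 29, 2005.

11:05 on 2005-10-29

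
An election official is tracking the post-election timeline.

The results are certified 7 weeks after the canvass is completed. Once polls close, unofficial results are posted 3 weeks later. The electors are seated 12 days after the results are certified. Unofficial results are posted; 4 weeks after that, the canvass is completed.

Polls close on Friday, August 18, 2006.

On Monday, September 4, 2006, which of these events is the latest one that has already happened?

Polls close: Aug 18, 2006.
Unofficial results are posted: Aug 18, 2006 + 3 weeks = Sep 8, 2006.
The canvass is completed: Sep 8, 2006 + 4 weeks = Oct 6, 2006.
The results are certified: Oct 6, 2006 + 7 weeks = Nov 24, 2006.
The electors are seated: Nov 24, 2006 + 12 days = Dec 6, 2006.
Sep 4, 2006 falls between when polls close (Aug 18, 2006) and when unofficial results are posted (Sep 8, 2006).

Polls close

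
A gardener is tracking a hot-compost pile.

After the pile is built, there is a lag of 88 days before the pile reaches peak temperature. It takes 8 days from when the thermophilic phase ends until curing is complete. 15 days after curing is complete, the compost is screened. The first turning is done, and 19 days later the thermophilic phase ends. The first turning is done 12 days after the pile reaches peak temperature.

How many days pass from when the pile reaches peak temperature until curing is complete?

39 days

Causal path: the pile reaches peak temperature → the first turning is done → the thermophilic phase ends → curing is complete.
Total delay along the path: 12 + 19 + 8 = 39 days.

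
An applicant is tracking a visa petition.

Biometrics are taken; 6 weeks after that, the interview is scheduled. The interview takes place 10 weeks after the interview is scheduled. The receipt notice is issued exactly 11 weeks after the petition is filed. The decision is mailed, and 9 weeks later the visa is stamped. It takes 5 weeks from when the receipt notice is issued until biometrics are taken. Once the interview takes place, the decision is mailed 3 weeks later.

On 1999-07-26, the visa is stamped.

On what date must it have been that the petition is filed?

1998-09-21

The visa is stamped: Jul 26, 1999.
The decision is mailed: Jul 26, 1999 − 9 weeks = May 24, 1999.
The interview takes place: May 24, 1999 − 3 weeks = May 3, 1999.
The interview is scheduled: May 3, 1999 − 10 weeks = Feb 22, 1999.
Biometrics are taken: Feb 22, 1999 − 6 weeks = Jan 11, 1999.
The receipt notice is issued: Jan 11, 1999 − 5 weeks = Dec 7, 1998.
The petition is filed: Dec 7, 1998 − 11 weeks = Sep 21, 1998.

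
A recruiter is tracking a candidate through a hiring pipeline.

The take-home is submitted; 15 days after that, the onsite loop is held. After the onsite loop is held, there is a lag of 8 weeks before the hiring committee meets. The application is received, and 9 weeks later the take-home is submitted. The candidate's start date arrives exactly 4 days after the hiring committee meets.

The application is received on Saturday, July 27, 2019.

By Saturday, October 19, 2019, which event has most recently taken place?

The onsite loop is held

The application is received: Jul 27, 2019.
The take-home is submitted: Jul 27, 2019 + 9 weeks = Sep 28, 2019.
The onsite loop is held: Sep 28, 2019 + 15 days = Oct 13, 2019.
The hiring committee meets: Oct 13, 2019 + 8 weeks = Dec 8, 2019.
The candidate's start date arrives: Dec 8, 2019 + 4 days = Dec 12, 2019.
Oct 19, 2019 falls between when the onsite loop is held (Oct 13, 2019) and when the hiring committee meets (Dec 8, 2019).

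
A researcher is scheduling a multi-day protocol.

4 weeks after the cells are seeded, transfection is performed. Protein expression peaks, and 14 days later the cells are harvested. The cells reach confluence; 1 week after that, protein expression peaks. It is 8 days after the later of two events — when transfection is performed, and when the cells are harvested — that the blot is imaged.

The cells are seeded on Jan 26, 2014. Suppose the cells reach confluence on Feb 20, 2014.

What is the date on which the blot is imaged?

The cells are seeded: Jan 26, 2014.
Transfection is performed: Jan 26, 2014 + 4 weeks = Feb 23, 2014.
The cells reach confluence: Feb 20, 2014.
Protein expression peaks: Feb 20, 2014 + 1 week = Feb 27, 2014.
The cells are harvested: Feb 27, 2014 + 14 days = Mar 13, 2014.
Both prerequisites met — transfection is performed (Feb 23, 2014), the cells are harvested (Mar 13, 2014); the later is Mar 13, 2014.
The blot is imaged: Mar 13, 2014 + 8 days = Mar 21, 2014.

Mar 21, 2014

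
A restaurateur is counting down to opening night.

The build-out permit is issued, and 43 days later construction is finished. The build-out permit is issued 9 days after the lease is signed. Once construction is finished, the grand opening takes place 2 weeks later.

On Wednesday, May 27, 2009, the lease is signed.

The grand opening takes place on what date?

The lease is signed: May 27, 2009.
The build-out permit is issued: May 27, 2009 + 9 days = Jun 5, 2009.
Construction is finished: Jun 5, 2009 + 43 days = Jul 18, 2009.
The grand opening takes place: Jul 18, 2009 + 2 weeks = Aug 1, 2009.

Saturday, August 1, 2009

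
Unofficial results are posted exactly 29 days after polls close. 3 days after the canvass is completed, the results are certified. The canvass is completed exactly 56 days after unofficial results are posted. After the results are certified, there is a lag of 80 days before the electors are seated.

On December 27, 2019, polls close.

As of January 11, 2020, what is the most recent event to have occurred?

Polls close

Polls close: Dec 27, 2019.
Unofficial results are posted: Dec 27, 2019 + 29 days = Jan 25, 2020.
The canvass is completed: Jan 25, 2020 + 56 days = Mar 21, 2020.
The results are certified: Mar 21, 2020 + 3 days = Mar 24, 2020.
The electors are seated: Mar 24, 2020 + 80 days = Jun 12, 2020.
Jan 11, 2020 falls between when polls close (Dec 27, 2019) and when unofficial results are posted (Jan 25, 2020).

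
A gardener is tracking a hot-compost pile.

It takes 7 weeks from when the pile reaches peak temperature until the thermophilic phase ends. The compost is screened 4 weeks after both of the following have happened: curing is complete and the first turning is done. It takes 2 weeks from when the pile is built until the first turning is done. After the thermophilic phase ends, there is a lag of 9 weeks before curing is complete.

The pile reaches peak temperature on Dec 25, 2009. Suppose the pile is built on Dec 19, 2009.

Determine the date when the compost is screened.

The pile reaches peak temperature: Dec 25, 2009.
The thermophilic phase ends: Dec 25, 2009 + 7 weeks = Feb 12, 2010.
Curing is complete: Feb 12, 2010 + 9 weeks = Apr 16, 2010.
The pile is built: Dec 19, 2009.
The first turning is done: Dec 19, 2009 + 2 weeks = Jan 2, 2010.
Both prerequisites met — curing is complete (Apr 16, 2010), the first turning is done (Jan 2, 2010); the later is Apr 16, 2010.
The compost is screened: Apr 16, 2010 + 4 weeks = May 14, 2010.

May 14, 2010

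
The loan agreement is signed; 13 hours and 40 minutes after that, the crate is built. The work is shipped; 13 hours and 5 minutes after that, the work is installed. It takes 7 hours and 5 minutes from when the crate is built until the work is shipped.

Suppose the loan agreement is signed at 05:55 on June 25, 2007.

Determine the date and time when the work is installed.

15:45 on June 26, 2007

The loan agreement is signed: 05:55 Jun 25, 2007.
The crate is built: 05:55 Jun 25, 2007 + 13h40m = 19:35 Jun 25, 2007.
The work is shipped: 19:35 Jun 25, 2007 + 7h05m = 02:40 Jun 26, 2007.
The work is installed: 02:40 Jun 26, 2007 + 13h05m = 15:45 Jun 26, 2007.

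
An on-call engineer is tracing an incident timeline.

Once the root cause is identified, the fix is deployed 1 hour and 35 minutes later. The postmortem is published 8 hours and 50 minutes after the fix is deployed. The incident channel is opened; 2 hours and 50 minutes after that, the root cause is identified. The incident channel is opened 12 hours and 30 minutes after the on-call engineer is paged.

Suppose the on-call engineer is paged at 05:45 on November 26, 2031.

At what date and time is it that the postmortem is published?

The on-call engineer is paged: 05:45 Nov 26, 2031.
The incident channel is opened: 05:45 Nov 26, 2031 + 12h30m = 18:15 Nov 26, 2031.
The root cause is identified: 18:15 Nov 26, 2031 + 2h50m = 21:05 Nov 26, 2031.
The fix is deployed: 21:05 Nov 26, 2031 + 1h35m = 22:40 Nov 26, 2031.
The postmortem is published: 22:40 Nov 26, 2031 + 8h50m = 07:30 Nov 27, 2031.

07:30 on November 27, 2031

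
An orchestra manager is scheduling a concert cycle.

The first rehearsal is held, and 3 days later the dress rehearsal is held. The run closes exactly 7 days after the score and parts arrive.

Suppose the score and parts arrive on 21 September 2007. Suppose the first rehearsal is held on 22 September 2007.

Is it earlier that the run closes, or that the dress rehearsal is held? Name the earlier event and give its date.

The dress rehearsal is held — 25 September 2007

The score and parts arrive: Sep 21, 2007.
The run closes: Sep 21, 2007 + 7 days = Sep 28, 2007.
The first rehearsal is held: Sep 22, 2007.
The dress rehearsal is held: Sep 22, 2007 + 3 days = Sep 25, 2007.
Comparing: the run closes on Sep 28, 2007 vs the dress rehearsal is held on Sep 25, 2007. Earlier: the dress rehearsal is held.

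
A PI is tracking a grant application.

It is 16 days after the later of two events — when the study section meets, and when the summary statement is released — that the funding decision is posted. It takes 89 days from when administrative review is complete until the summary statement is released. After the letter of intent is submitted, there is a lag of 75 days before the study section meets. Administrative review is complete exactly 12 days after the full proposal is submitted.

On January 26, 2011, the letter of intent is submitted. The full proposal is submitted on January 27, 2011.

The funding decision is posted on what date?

The letter of intent is submitted: Jan 26, 2011.
The study section meets: Jan 26, 2011 + 75 days = Apr 11, 2011.
The full proposal is submitted: Jan 27, 2011.
Administrative review is complete: Jan 27, 2011 + 12 days = Feb 8, 2011.
The summary statement is released: Feb 8, 2011 + 89 days = May 8, 2011.
Both prerequisites met — the study section meets (Apr 11, 2011), the summary statement is released (May 8, 2011); the later is May 8, 2011.
The funding decision is posted: May 8, 2011 + 16 days = May 24, 2011.

May 24, 2011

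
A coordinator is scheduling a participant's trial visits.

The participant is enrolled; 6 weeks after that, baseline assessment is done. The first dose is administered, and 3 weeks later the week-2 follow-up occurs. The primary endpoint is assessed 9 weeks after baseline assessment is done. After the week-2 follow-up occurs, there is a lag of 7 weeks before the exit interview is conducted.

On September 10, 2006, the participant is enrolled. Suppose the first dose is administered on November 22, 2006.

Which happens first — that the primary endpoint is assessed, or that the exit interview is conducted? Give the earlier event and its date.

The participant is enrolled: Sep 10, 2006.
Baseline assessment is done: Sep 10, 2006 + 6 weeks = Oct 22, 2006.
The primary endpoint is assessed: Oct 22, 2006 + 9 weeks = Dec 24, 2006.
The first dose is administered: Nov 22, 2006.
The week-2 follow-up occurs: Nov 22, 2006 + 3 weeks = Dec 13, 2006.
The exit interview is conducted: Dec 13, 2006 + 7 weeks = Jan 31, 2007.
Comparing: the primary endpoint is assessed on Dec 24, 2006 vs the exit interview is conducted on Jan 31, 2007. Earlier: the primary endpoint is assessed.

The primary endpoint is assessed — December 24, 2006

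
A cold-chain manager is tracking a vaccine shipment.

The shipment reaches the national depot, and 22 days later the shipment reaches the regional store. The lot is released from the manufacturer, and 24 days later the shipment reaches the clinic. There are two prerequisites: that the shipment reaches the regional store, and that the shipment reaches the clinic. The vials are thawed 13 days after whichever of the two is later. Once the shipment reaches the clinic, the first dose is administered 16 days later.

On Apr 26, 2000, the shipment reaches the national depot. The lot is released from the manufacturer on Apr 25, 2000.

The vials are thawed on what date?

Jun 1, 2000

The shipment reaches the national depot: Apr 26, 2000.
The shipment reaches the regional store: Apr 26, 2000 + 22 days = May 18, 2000.
The lot is released from the manufacturer: Apr 25, 2000.
The shipment reaches the clinic: Apr 25, 2000 + 24 days = May 19, 2000.
Both prerequisites met — the shipment reaches the regional store (May 18, 2000), the shipment reaches the clinic (May 19, 2000); the later is May 19, 2000.
The vials are thawed: May 19, 2000 + 13 days = Jun 1, 2000.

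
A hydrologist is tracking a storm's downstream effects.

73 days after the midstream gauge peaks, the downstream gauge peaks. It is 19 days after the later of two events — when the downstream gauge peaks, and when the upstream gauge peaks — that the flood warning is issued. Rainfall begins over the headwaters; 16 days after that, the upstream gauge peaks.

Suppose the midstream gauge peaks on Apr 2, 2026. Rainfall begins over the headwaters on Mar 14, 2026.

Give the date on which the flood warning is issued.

The midstream gauge peaks: Apr 2, 2026.
The downstream gauge peaks: Apr 2, 2026 + 73 days = Jun 14, 2026.
Rainfall begins over the headwaters: Mar 14, 2026.
The upstream gauge peaks: Mar 14, 2026 + 16 days = Mar 30, 2026.
Both prerequisites met — the downstream gauge peaks (Jun 14, 2026), the upstream gauge peaks (Mar 30, 2026); the later is Jun 14, 2026.
The flood warning is issued: Jun 14, 2026 + 19 days = Jul 3, 2026.

Jul 3, 2026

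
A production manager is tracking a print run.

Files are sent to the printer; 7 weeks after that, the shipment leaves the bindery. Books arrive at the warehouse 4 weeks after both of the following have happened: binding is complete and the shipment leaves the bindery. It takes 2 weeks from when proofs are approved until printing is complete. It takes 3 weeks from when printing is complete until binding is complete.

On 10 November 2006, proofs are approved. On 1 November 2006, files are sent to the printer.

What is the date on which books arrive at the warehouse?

Proofs are approved: Nov 10, 2006.
Printing is complete: Nov 10, 2006 + 2 weeks = Nov 24, 2006.
Binding is complete: Nov 24, 2006 + 3 weeks = Dec 15, 2006.
Files are sent to the printer: Nov 1, 2006.
The shipment leaves the bindery: Nov 1, 2006 + 7 weeks = Dec 20, 2006.
Both prerequisites met — binding is complete (Dec 15, 2006), the shipment leaves the bindery (Dec 20, 2006); the later is Dec 20, 2006.
Books arrive at the warehouse: Dec 20, 2006 + 4 weeks = Jan 17, 2007.

17 January 2007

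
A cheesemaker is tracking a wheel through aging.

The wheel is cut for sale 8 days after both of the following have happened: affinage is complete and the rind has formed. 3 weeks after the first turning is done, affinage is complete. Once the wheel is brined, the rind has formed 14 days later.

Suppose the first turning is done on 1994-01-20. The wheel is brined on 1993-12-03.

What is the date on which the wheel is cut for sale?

1994-02-18

The first turning is done: Jan 20, 1994.
Affinage is complete: Jan 20, 1994 + 3 weeks = Feb 10, 1994.
The wheel is brined: Dec 3, 1993.
The rind has formed: Dec 3, 1993 + 14 days = Dec 17, 1993.
Both prerequisites met — affinage is complete (Feb 10, 1994), the rind has formed (Dec 17, 1993); the later is Feb 10, 1994.
The wheel is cut for sale: Feb 10, 1994 + 8 days = Feb 18, 1994.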